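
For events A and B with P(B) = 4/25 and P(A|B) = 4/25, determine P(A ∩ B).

By definition, P(A|B) = P(A ∩ B) / P(B)
So P(A ∩ B) = P(A|B) × P(B)
= 4/25 × 4/25
= 16/625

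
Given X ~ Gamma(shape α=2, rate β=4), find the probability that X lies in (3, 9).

P(3 < X < 9) = ∫_{3}^{9} f(x) dx
where f(x) = 16 x e^{- 4 x}
= \frac{-37 + 13 e^{24}}{e^{36}}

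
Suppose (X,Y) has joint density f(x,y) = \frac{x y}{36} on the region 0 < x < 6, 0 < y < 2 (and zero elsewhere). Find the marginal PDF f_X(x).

f_X(x) = ∫_0^2 f(x,y) dy
= ∫_0^2 \frac{x y}{36} dy
= \frac{x}{18} for 0 < x < 6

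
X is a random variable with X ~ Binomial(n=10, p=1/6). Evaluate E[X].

For X ~ Binomial(n=10, p=1/6), the expected value is:
E[X] = \frac{5}{3}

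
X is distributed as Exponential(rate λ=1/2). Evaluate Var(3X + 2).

For X ~ Exponential(rate λ=1/2):
Var(X) = 4
Var(3X + 2) = (3)² × Var(X) = 9 × 4 = 36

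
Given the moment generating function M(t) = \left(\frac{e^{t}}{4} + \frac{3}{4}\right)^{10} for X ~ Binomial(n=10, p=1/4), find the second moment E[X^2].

To find E[X^2], compute M^(2)(0):
M^(1)(t) = \frac{5 \left(\frac{e^{t}}{4} + \frac{3}{4}\right)^{9} e^{t}}{2}
M^(2)(t) = \frac{5 \left(\frac{e^{t}}{4} + \frac{3}{4}\right)^{9} e^{t}}{2} + \frac{45 \left(\frac{e^{t}}{4} + \frac{3}{4}\right)^{8} e^{2 t}}{8}
M^(2)(0) = \frac{65}{8}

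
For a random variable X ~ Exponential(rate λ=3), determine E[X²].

Using the identity E[X²] = Var(X) + (E[X])²:
E[X] = \frac{1}{3}
Var(X) = \frac{1}{9}
E[X²] = \frac{1}{9} + (\frac{1}{3})²
= \frac{2}{9}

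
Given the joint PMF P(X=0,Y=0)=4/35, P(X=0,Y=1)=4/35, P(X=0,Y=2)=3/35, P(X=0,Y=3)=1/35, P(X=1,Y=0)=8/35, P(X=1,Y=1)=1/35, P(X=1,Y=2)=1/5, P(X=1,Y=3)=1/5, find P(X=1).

P(X=1) = P(X=1,Y=0) + P(X=1,Y=1) + P(X=1,Y=2) + P(X=1,Y=3)
= 8/35 + 1/35 + 1/5 + 1/5
= 23/35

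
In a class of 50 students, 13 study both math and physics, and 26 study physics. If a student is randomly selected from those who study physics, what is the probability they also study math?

P(A ∩ B) = 13/50
P(B) = 26/50 = 13/25
P(A|B) = P(A ∩ B) / P(B) = (13/50) / (13/25) = 1/2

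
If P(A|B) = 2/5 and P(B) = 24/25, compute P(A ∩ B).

By definition, P(A|B) = P(A ∩ B) / P(B)
So P(A ∩ B) = P(A|B) × P(B)
= 2/5 × 24/25
= 48/125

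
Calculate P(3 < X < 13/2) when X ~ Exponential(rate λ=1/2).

P(3 < X < 13/2) = ∫_{3}^{13/2} f(x) dx
where f(x) = \frac{e^{- \frac{x}{2}}}{2}
= - \frac{1}{e^{\frac{13}{4}}} + e^{- \frac{3}{2}}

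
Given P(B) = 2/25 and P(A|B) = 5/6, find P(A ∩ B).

By definition, P(A|B) = P(A ∩ B) / P(B)
So P(A ∩ B) = P(A|B) × P(B)
= 5/6 × 2/25
= 1/15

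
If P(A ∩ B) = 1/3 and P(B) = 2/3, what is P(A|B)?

P(A|B) = P(A ∩ B) / P(B)
= (1/3) / (2/3)
= 1/2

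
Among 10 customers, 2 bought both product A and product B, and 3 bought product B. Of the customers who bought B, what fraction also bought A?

P(A ∩ B) = 2/10 = 1/5
P(B) = 3/10
P(A|B) = P(A ∩ B) / P(B) = (1/5) / (3/10) = 2/3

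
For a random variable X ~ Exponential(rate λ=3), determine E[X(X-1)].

E[X(X-1)] = E[X² - X] = E[X²] - E[X]
E[X] = \frac{1}{3}
E[X²] = Var(X) + (E[X])² = \frac{1}{9} + (\frac{1}{3})² = \frac{2}{9}
E[X(X-1)] = \frac{2}{9} - \frac{1}{3} = - \frac{1}{9}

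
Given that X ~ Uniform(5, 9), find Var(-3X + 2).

For X ~ Uniform(5, 9):
Var(X) = \frac{4}{3}
Var(-3X + 2) = (-3)² × Var(X) = 9 × \frac{4}{3} = 12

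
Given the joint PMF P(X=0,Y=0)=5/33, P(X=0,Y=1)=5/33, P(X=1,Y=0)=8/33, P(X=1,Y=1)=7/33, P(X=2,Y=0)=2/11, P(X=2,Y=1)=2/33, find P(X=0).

P(X=0) = P(X=0,Y=0) + P(X=0,Y=1)
= 5/33 + 5/33
= 10/33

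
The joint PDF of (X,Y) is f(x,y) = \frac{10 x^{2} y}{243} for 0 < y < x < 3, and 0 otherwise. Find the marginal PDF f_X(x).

f_X(x) = ∫_0^x \frac{10 x^{2} y}{243} dy = \frac{5 x^{4}}{243}
for 0 < x < 3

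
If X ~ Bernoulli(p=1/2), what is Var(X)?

For X ~ Bernoulli(p=1/2):
Var(X) = \frac{1}{4}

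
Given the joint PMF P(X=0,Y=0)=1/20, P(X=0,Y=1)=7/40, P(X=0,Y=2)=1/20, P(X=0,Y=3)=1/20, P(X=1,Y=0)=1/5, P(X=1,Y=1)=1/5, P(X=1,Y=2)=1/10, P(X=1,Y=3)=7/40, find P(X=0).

P(X=0) = P(X=0,Y=0) + P(X=0,Y=1) + P(X=0,Y=2) + P(X=0,Y=3)
= 1/20 + 7/40 + 1/20 + 1/20
= 13/40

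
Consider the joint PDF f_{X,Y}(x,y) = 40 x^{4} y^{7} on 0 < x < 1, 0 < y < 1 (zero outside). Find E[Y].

E[Y] = ∫_0^1 ∫_0^1 y × f(x,y) dx dy
= \frac{8}{9}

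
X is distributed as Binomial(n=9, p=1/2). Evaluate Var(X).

For X ~ Binomial(n=9, p=1/2):
Var(X) = \frac{9}{4}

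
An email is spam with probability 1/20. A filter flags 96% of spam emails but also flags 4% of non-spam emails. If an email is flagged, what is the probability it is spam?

Let D = the rare event, + = positive/flagged.
P(D) = 1/20
P(+|D) = 96/100 = 24/25
P(+|D') = 4/100 = 1/25
P(+) = P(+|D)P(D) + P(+|D')P(D')
     = \frac{24}{25} × \frac{1}{20} + \frac{1}{25} × \frac{19}{20}
     = \frac{43}{500}
P(D|+) = P(+|D)P(D)/P(+) = \frac{24}{43}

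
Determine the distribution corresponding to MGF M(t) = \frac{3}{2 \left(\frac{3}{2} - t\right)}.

The MGF M(t) = \frac{3}{2 \left(\frac{3}{2} - t\right)} is the standard form for the Exponential distribution.
Comparing with the known MGF formula identifies: Exponential(rate λ=3/2)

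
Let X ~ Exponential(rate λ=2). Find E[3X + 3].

For X ~ Exponential(rate λ=2):
E[X] = \frac{1}{2}
E[3X + 3] = 3 × E[X] + 3 = \frac{9}{2}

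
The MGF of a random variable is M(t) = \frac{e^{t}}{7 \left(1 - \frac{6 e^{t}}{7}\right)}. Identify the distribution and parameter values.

The MGF M(t) = \frac{e^{t}}{7 \left(1 - \frac{6 e^{t}}{7}\right)} is the standard form for the Geometric distribution.
Comparing with the known MGF formula identifies: Geometric(p=1/7), X = trial number of first success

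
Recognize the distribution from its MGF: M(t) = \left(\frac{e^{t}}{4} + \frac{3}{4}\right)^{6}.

The MGF M(t) = \left(\frac{e^{t}}{4} + \frac{3}{4}\right)^{6} is the standard form for the Binomial distribution.
Comparing with the known MGF formula identifies: Binomial(n=6, p=1/4)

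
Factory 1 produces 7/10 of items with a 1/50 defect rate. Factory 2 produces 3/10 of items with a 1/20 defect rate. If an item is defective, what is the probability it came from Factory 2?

Using Bayes' theorem:
P(F1) = 7/10, P(D|F1) = 1/50
P(F2) = 3/10, P(D|F2) = 1/20
P(D) = P(D|F1)P(F1) + P(D|F2)P(F2)
     = \frac{29}{1000}
P(F2|D) = P(D|F2)P(F2) / P(D)
= \frac{15}{29}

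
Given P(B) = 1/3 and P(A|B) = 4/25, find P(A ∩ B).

By definition, P(A|B) = P(A ∩ B) / P(B)
So P(A ∩ B) = P(A|B) × P(B)
= 4/25 × 1/3
= 4/75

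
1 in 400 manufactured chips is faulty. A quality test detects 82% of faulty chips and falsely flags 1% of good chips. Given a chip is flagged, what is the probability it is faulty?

Let D = the rare event, + = positive/flagged.
P(D) = 1/400
P(+|D) = 82/100 = 41/50
P(+|D') = 1/100
P(+) = P(+|D)P(D) + P(+|D')P(D')
     = \frac{41}{50} × \frac{1}{400} + \frac{1}{100} × \frac{399}{400}
     = \frac{481}{40000}
P(D|+) = P(+|D)P(D)/P(+) = \frac{82}{481}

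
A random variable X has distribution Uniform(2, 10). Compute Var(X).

For X ~ Uniform(2, 10):
Var(X) = \frac{16}{3}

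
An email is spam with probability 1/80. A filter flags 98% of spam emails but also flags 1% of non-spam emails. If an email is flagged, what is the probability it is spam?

Let D = the rare event, + = positive/flagged.
P(D) = 1/80
P(+|D) = 98/100 = 49/50
P(+|D') = 1/100
P(+) = P(+|D)P(D) + P(+|D')P(D')
     = \frac{49}{50} × \frac{1}{80} + \frac{1}{100} × \frac{79}{80}
     = \frac{177}{8000}
P(D|+) = P(+|D)P(D)/P(+) = \frac{98}{177}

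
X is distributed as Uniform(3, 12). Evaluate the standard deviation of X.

For X ~ Uniform(3, 12):
Var(X) = \frac{27}{4}
SD(X) = √(Var(X)) = √(\frac{27}{4}) = \frac{3 \sqrt{3}}{2}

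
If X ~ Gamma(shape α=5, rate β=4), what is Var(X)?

For X ~ Gamma(shape α=5, rate β=4):
Var(X) = \frac{5}{16}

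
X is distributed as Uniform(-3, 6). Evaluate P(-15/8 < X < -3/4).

P(-15/8 < X < -3/4) = ∫_{-15/8}^{-3/4} f(x) dx
where f(x) = \frac{1}{9}
= \frac{1}{8}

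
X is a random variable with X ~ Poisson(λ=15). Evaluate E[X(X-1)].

E[X(X-1)] = E[X² - X] = E[X²] - E[X]
E[X] = 15
E[X²] = Var(X) + (E[X])² = 15 + (15)² = 240
E[X(X-1)] = 240 - 15 = 225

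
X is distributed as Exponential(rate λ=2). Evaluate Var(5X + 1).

For X ~ Exponential(rate λ=2):
Var(X) = \frac{1}{4}
Var(5X + 1) = (5)² × Var(X) = 25 × \frac{1}{4} = \frac{25}{4}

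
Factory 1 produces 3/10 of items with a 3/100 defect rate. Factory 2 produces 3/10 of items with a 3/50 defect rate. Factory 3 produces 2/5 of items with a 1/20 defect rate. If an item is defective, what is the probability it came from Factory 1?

Using Bayes' theorem:
P(F1) = 3/10, P(D|F1) = 3/100
P(F2) = 3/10, P(D|F2) = 3/50
P(F3) = 2/5, P(D|F3) = 1/20
P(D) = P(D|F1)P(F1) + P(D|F2)P(F2) + P(D|F3)P(F3)
     = \frac{47}{1000}
P(F1|D) = P(D|F1)P(F1) / P(D)
= \frac{9}{47}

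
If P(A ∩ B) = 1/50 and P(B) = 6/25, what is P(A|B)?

P(A|B) = P(A ∩ B) / P(B)
= (1/50) / (6/25)
= 1/12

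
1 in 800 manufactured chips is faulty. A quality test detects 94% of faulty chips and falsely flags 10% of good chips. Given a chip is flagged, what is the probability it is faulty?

Let D = the rare event, + = positive/flagged.
P(D) = 1/800
P(+|D) = 94/100 = 47/50
P(+|D') = 10/100 = 1/10
P(+) = P(+|D)P(D) + P(+|D')P(D')
     = \frac{47}{50} × \frac{1}{800} + \frac{1}{10} × \frac{799}{800}
     = \frac{2021}{20000}
P(D|+) = P(+|D)P(D)/P(+) = \frac{1}{86}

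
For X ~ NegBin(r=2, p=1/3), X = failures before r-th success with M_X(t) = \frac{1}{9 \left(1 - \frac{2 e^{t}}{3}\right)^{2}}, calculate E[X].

To find E[X], compute M^(1)(0):
M^(1)(t) = \frac{4 e^{t}}{27 \left(1 - \frac{2 e^{t}}{3}\right)^{3}}
M^(1)(0) = 4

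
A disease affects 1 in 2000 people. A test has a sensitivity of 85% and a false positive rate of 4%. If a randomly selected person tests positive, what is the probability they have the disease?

Let D = the rare event, + = positive/flagged.
P(D) = 1/2000
P(+|D) = 85/100 = 17/20
P(+|D') = 4/100 = 1/25
P(+) = P(+|D)P(D) + P(+|D')P(D')
     = \frac{17}{20} × \frac{1}{2000} + \frac{1}{25} × \frac{1999}{2000}
     = \frac{8081}{200000}
P(D|+) = P(+|D)P(D)/P(+) = \frac{85}{8081}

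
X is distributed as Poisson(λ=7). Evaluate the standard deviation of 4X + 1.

For X ~ Poisson(λ=7):
Var(X) = 7
SD(X) = √(Var(X)) = √(7) = \sqrt{7}
SD(4X + 1) = |4| × SD(X) = 4 × \sqrt{7} = 4 \sqrt{7}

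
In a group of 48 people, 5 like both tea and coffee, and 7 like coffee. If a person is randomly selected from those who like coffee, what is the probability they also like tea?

P(A ∩ B) = 5/48
P(B) = 7/48
P(A|B) = P(A ∩ B) / P(B) = (5/48) / (7/48) = 5/7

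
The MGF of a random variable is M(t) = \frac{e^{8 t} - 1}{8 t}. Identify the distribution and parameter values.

The MGF M(t) = \frac{e^{8 t} - 1}{8 t} is the standard form for the Uniform distribution.
Comparing with the known MGF formula identifies: Uniform(0, 8)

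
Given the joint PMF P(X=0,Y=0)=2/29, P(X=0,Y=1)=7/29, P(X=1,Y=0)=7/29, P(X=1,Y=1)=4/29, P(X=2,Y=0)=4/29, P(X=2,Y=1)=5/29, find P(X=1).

P(X=1) = P(X=1,Y=0) + P(X=1,Y=1)
= 7/29 + 4/29
= 11/29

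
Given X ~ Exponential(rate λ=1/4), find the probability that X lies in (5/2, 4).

P(5/2 < X < 4) = ∫_{5/2}^{4} f(x) dx
where f(x) = \frac{e^{- \frac{x}{4}}}{4}
= - \frac{1}{e} + e^{- \frac{5}{8}}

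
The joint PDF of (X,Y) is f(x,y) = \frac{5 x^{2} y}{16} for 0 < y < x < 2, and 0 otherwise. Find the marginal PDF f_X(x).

f_X(x) = ∫_0^x \frac{5 x^{2} y}{16} dy = \frac{5 x^{4}}{32}
for 0 < x < 2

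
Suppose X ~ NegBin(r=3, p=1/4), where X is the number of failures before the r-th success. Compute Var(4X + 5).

For X ~ NegBin(r=3, p=1/4), where X is the number of failures before the r-th success:
Var(X) = 36
Var(4X + 5) = (4)² × Var(X) = 16 × 36 = 576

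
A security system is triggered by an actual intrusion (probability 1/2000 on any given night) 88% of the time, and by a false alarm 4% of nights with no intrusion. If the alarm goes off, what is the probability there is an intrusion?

Let D = the rare event, + = positive/flagged.
P(D) = 1/2000
P(+|D) = 88/100 = 22/25
P(+|D') = 4/100 = 1/25
P(+) = P(+|D)P(D) + P(+|D')P(D')
     = \frac{22}{25} × \frac{1}{2000} + \frac{1}{25} × \frac{1999}{2000}
     = \frac{2021}{50000}
P(D|+) = P(+|D)P(D)/P(+) = \frac{22}{2021}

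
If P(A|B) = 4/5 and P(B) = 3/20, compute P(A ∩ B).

By definition, P(A|B) = P(A ∩ B) / P(B)
So P(A ∩ B) = P(A|B) × P(B)
= 4/5 × 3/20
= 3/25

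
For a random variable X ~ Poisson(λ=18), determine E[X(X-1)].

E[X(X-1)] = E[X² - X] = E[X²] - E[X]
E[X] = 18
E[X²] = Var(X) + (E[X])² = 18 + (18)² = 342
E[X(X-1)] = 342 - 18 = 324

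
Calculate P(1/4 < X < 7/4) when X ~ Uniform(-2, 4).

P(1/4 < X < 7/4) = ∫_{1/4}^{7/4} f(x) dx
where f(x) = \frac{1}{6}
= \frac{1}{4}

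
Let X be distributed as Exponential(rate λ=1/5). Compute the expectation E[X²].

Using the identity E[X²] = Var(X) + (E[X])²:
E[X] = 5
Var(X) = 25
E[X²] = 25 + (5)²
= 50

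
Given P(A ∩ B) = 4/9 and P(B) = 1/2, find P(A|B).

P(A|B) = P(A ∩ B) / P(B)
= (4/9) / (1/2)
= 8/9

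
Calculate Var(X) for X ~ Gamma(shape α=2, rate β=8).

For X ~ Gamma(shape α=2, rate β=8):
Var(X) = \frac{1}{32}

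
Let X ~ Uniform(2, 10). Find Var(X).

For X ~ Uniform(2, 10):
Var(X) = \frac{16}{3}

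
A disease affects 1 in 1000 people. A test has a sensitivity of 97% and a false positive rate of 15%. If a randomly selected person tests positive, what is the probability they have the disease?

Let D = the rare event, + = positive/flagged.
P(D) = 1/1000
P(+|D) = 97/100
P(+|D') = 15/100 = 3/20
P(+) = P(+|D)P(D) + P(+|D')P(D')
     = \frac{97}{100} × \frac{1}{1000} + \frac{3}{20} × \frac{999}{1000}
     = \frac{7541}{50000}
P(D|+) = P(+|D)P(D)/P(+) = \frac{97}{15082}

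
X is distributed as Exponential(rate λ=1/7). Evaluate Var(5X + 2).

For X ~ Exponential(rate λ=1/7):
Var(X) = 49
Var(5X + 2) = (5)² × Var(X) = 25 × 49 = 1225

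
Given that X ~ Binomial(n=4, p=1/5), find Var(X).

For X ~ Binomial(n=4, p=1/5):
Var(X) = \frac{16}{25}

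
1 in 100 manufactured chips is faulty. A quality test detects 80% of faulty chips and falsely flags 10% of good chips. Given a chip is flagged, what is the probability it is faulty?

Let D = the rare event, + = positive/flagged.
P(D) = 1/100
P(+|D) = 80/100 = 4/5
P(+|D') = 10/100 = 1/10
P(+) = P(+|D)P(D) + P(+|D')P(D')
     = \frac{4}{5} × \frac{1}{100} + \frac{1}{10} × \frac{99}{100}
     = \frac{107}{1000}
P(D|+) = P(+|D)P(D)/P(+) = \frac{8}{107}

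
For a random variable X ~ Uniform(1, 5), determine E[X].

For X ~ Uniform(1, 5), the expected value is:
E[X] = 3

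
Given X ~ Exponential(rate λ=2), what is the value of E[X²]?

Using the identity E[X²] = Var(X) + (E[X])²:
E[X] = \frac{1}{2}
Var(X) = \frac{1}{4}
E[X²] = \frac{1}{4} + (\frac{1}{2})²
= \frac{1}{2}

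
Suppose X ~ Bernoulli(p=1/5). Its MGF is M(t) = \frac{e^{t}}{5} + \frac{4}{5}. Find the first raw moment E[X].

To find E[X], compute M^(1)(0):
M^(1)(t) = \frac{e^{t}}{5}
M^(1)(0) = \frac{1}{5}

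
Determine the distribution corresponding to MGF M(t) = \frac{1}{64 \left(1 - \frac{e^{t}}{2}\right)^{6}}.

The MGF M(t) = \frac{1}{64 \left(1 - \frac{e^{t}}{2}\right)^{6}} is the standard form for the NegativeBinomial distribution.
Comparing with the known MGF formula identifies: NegBin(r=6, p=1/2), X = failures before r-th success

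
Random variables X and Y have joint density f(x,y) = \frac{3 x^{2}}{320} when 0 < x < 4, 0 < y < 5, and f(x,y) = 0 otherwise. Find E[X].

f_X(x) = ∫_0^5 \frac{3 x^{2}}{320} dy = \frac{3 x^{2}}{64}
E[X] = ∫_0^4 x × (\frac{3 x^{2}}{64}) dx = 3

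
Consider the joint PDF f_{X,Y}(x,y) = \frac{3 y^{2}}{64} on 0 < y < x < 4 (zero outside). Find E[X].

f_X(x) = ∫_0^x \frac{3 y^{2}}{64} dy = \frac{x^{3}}{64}
E[X] = ∫_0^4 x × (\frac{x^{3}}{64}) dx = \frac{16}{5}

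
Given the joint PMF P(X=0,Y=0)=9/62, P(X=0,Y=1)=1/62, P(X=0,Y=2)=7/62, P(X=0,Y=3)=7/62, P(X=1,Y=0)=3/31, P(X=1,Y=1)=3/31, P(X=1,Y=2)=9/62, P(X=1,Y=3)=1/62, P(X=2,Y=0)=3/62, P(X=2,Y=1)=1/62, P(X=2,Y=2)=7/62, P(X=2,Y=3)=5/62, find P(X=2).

P(X=2) = P(X=2,Y=0) + P(X=2,Y=1) + P(X=2,Y=2) + P(X=2,Y=3)
= 3/62 + 1/62 + 7/62 + 5/62
= 8/31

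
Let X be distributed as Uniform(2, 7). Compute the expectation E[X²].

Using the identity E[X²] = Var(X) + (E[X])²:
E[X] = \frac{9}{2}
Var(X) = \frac{25}{12}
E[X²] = \frac{25}{12} + (\frac{9}{2})²
= \frac{67}{3}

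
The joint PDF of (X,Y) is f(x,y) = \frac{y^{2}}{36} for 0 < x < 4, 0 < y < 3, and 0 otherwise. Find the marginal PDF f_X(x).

f_X(x) = ∫_0^3 f(x,y) dy
= ∫_0^3 \frac{y^{2}}{36} dy
= \frac{1}{4} for 0 < x < 4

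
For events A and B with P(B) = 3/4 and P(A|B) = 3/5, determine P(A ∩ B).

By definition, P(A|B) = P(A ∩ B) / P(B)
So P(A ∩ B) = P(A|B) × P(B)
= 3/5 × 3/4
= 9/20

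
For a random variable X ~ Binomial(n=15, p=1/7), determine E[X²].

Using the identity E[X²] = Var(X) + (E[X])²:
E[X] = \frac{15}{7}
Var(X) = \frac{90}{49}
E[X²] = \frac{90}{49} + (\frac{15}{7})²
= \frac{45}{7}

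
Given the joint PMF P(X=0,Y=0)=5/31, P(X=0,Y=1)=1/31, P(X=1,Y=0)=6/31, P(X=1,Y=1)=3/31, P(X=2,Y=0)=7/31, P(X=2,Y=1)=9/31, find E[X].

First find marginal of X:
P(X=0) = 6/31
P(X=1) = 9/31
P(X=2) = 16/31
E[X] = 0 × 6/31 + 1 × 9/31 + 2 × 16/31 = 41/31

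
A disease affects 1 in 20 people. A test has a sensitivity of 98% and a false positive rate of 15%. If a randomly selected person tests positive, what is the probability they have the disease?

Let D = the rare event, + = positive/flagged.
P(D) = 1/20
P(+|D) = 98/100 = 49/50
P(+|D') = 15/100 = 3/20
P(+) = P(+|D)P(D) + P(+|D')P(D')
     = \frac{49}{50} × \frac{1}{20} + \frac{3}{20} × \frac{19}{20}
     = \frac{383}{2000}
P(D|+) = P(+|D)P(D)/P(+) = \frac{98}{383}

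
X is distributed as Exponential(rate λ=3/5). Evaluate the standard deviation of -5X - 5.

For X ~ Exponential(rate λ=3/5):
Var(X) = \frac{25}{9}
SD(X) = √(Var(X)) = √(\frac{25}{9}) = \frac{5}{3}
SD(-5X - 5) = |-5| × SD(X) = 5 × \frac{5}{3} = \frac{25}{3}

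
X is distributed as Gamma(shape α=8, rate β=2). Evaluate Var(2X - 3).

For X ~ Gamma(shape α=8, rate β=2):
Var(X) = 2
Var(2X - 3) = (2)² × Var(X) = 4 × 2 = 8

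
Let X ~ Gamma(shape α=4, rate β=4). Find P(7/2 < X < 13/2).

P(7/2 < X < 13/2) = ∫_{7/2}^{13/2} f(x) dx
where f(x) = \frac{128 x^{3} e^{- 4 x}}{3}
= \frac{-9883 + 1711 e^{12}}{3 e^{26}}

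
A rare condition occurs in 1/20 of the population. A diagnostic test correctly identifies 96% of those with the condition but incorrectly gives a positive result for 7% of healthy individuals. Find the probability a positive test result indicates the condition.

Let D = the rare event, + = positive/flagged.
P(D) = 1/20
P(+|D) = 96/100 = 24/25
P(+|D') = 7/100
P(+) = P(+|D)P(D) + P(+|D')P(D')
     = \frac{24}{25} × \frac{1}{20} + \frac{7}{100} × \frac{19}{20}
     = \frac{229}{2000}
P(D|+) = P(+|D)P(D)/P(+) = \frac{96}{229}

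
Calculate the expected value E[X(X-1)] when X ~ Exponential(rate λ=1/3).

E[X(X-1)] = E[X² - X] = E[X²] - E[X]
E[X] = 3
E[X²] = Var(X) + (E[X])² = 9 + (3)² = 18
E[X(X-1)] = 18 - 3 = 15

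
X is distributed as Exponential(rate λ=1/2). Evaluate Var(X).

For X ~ Exponential(rate λ=1/2):
Var(X) = 4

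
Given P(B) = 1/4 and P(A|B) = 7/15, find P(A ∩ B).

By definition, P(A|B) = P(A ∩ B) / P(B)
So P(A ∩ B) = P(A|B) × P(B)
= 7/15 × 1/4
= 7/60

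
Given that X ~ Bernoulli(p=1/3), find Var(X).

For X ~ Bernoulli(p=1/3):
Var(X) = \frac{2}{9}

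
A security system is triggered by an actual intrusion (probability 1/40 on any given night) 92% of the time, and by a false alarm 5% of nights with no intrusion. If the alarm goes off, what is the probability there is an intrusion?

Let D = the rare event, + = positive/flagged.
P(D) = 1/40
P(+|D) = 92/100 = 23/25
P(+|D') = 5/100 = 1/20
P(+) = P(+|D)P(D) + P(+|D')P(D')
     = \frac{23}{25} × \frac{1}{40} + \frac{1}{20} × \frac{39}{40}
     = \frac{287}{4000}
P(D|+) = P(+|D)P(D)/P(+) = \frac{92}{287}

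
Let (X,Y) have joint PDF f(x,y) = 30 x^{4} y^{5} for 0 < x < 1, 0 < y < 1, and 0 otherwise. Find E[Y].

E[Y] = ∫_0^1 ∫_0^1 y × f(x,y) dx dy
= \frac{6}{7}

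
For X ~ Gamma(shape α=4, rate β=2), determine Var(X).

For X ~ Gamma(shape α=4, rate β=2):
Var(X) = 1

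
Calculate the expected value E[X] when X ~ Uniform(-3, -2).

For X ~ Uniform(-3, -2), the expected value is:
E[X] = - \frac{5}{2}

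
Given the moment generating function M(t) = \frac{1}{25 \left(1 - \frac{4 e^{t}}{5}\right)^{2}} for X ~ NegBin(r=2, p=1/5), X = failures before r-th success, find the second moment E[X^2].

To find E[X^2], compute M^(2)(0):
M^(1)(t) = \frac{8 e^{t}}{125 \left(1 - \frac{4 e^{t}}{5}\right)^{3}}
M^(2)(t) = \frac{8 e^{t}}{125 \left(1 - \frac{4 e^{t}}{5}\right)^{3}} + \frac{96 e^{2 t}}{625 \left(1 - \frac{4 e^{t}}{5}\right)^{4}}
M^(2)(0) = 104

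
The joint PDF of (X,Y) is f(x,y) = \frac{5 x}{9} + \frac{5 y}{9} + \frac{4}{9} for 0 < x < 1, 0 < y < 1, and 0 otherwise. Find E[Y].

E[Y] = ∫_0^1 ∫_0^1 y × f(x,y) dx dy
= \frac{59}{108}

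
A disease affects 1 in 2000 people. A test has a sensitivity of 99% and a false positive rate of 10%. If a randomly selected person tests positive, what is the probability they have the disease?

Let D = the rare event, + = positive/flagged.
P(D) = 1/2000
P(+|D) = 99/100
P(+|D') = 10/100 = 1/10
P(+) = P(+|D)P(D) + P(+|D')P(D')
     = \frac{99}{100} × \frac{1}{2000} + \frac{1}{10} × \frac{1999}{2000}
     = \frac{20089}{200000}
P(D|+) = P(+|D)P(D)/P(+) = \frac{99}{20089}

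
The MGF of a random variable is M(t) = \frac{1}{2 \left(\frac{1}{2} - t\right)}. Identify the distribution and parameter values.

The MGF M(t) = \frac{1}{2 \left(\frac{1}{2} - t\right)} is the standard form for the Exponential distribution.
Comparing with the known MGF formula identifies: Exponential(rate λ=1/2)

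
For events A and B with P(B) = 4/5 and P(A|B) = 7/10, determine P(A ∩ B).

By definition, P(A|B) = P(A ∩ B) / P(B)
So P(A ∩ B) = P(A|B) × P(B)
= 7/10 × 4/5
= 14/25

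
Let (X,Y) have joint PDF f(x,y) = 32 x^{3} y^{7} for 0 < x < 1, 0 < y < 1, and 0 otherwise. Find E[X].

E[X] = ∫_0^1 ∫_0^1 x × f(x,y) dy dx
= ∫_0^1 ∫_0^1 x × (32 x^{3} y^{7}) dy dx
= \frac{4}{5}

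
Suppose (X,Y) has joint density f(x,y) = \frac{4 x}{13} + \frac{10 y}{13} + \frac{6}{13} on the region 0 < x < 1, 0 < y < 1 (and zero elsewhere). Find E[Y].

E[Y] = ∫_0^1 ∫_0^1 y × f(x,y) dx dy
= \frac{22}{39}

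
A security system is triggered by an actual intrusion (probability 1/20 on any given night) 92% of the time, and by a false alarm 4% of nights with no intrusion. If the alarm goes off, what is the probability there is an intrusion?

Let D = the rare event, + = positive/flagged.
P(D) = 1/20
P(+|D) = 92/100 = 23/25
P(+|D') = 4/100 = 1/25
P(+) = P(+|D)P(D) + P(+|D')P(D')
     = \frac{23}{25} × \frac{1}{20} + \frac{1}{25} × \frac{19}{20}
     = \frac{21}{250}
P(D|+) = P(+|D)P(D)/P(+) = \frac{23}{42}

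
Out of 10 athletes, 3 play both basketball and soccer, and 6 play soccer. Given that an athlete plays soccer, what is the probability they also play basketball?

P(A ∩ B) = 3/10
P(B) = 6/10 = 3/5
P(A|B) = P(A ∩ B) / P(B) = (3/10) / (3/5) = 1/2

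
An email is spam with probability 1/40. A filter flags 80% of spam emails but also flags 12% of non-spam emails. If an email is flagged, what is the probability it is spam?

Let D = the rare event, + = positive/flagged.
P(D) = 1/40
P(+|D) = 80/100 = 4/5
P(+|D') = 12/100 = 3/25
P(+) = P(+|D)P(D) + P(+|D')P(D')
     = \frac{4}{5} × \frac{1}{40} + \frac{3}{25} × \frac{39}{40}
     = \frac{137}{1000}
P(D|+) = P(+|D)P(D)/P(+) = \frac{20}{137}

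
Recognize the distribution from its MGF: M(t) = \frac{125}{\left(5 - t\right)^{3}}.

The MGF M(t) = \frac{125}{\left(5 - t\right)^{3}} is the standard form for the Gamma distribution.
Comparing with the known MGF formula identifies: Gamma(shape α=3, rate β=5)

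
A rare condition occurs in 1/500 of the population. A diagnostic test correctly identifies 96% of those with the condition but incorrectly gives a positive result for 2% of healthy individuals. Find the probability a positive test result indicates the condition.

Let D = the rare event, + = positive/flagged.
P(D) = 1/500
P(+|D) = 96/100 = 24/25
P(+|D') = 2/100 = 1/50
P(+) = P(+|D)P(D) + P(+|D')P(D')
     = \frac{24}{25} × \frac{1}{500} + \frac{1}{50} × \frac{499}{500}
     = \frac{547}{25000}
P(D|+) = P(+|D)P(D)/P(+) = \frac{48}{547}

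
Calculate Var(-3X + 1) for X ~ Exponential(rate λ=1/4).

For X ~ Exponential(rate λ=1/4):
Var(X) = 16
Var(-3X + 1) = (-3)² × Var(X) = 9 × 16 = 144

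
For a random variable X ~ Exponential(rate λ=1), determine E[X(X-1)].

E[X(X-1)] = E[X² - X] = E[X²] - E[X]
E[X] = 1
E[X²] = Var(X) + (E[X])² = 1 + (1)² = 2
E[X(X-1)] = 2 - 1 = 1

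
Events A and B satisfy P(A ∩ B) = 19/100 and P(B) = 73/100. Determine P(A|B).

P(A|B) = P(A ∩ B) / P(B)
= (19/100) / (73/100)
= 19/73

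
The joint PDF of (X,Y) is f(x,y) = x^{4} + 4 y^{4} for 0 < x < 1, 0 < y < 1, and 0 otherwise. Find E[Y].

E[Y] = ∫_0^1 ∫_0^1 y × f(x,y) dx dy
= \frac{23}{30}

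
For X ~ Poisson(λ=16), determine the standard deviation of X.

For X ~ Poisson(λ=16):
Var(X) = 16
SD(X) = √(Var(X)) = √(16) = 4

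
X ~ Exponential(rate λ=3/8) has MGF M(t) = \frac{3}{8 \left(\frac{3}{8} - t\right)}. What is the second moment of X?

To find E[X^2], compute M^(2)(0):
M^(1)(t) = \frac{3}{8 \left(\frac{3}{8} - t\right)^{2}}
M^(2)(t) = \frac{3}{4 \left(\frac{3}{8} - t\right)^{3}}
M^(2)(0) = \frac{128}{9}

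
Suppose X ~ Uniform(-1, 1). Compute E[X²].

Using the identity E[X²] = Var(X) + (E[X])²:
E[X] = 0
Var(X) = \frac{1}{3}
E[X²] = \frac{1}{3} + (0)²
= \frac{1}{3}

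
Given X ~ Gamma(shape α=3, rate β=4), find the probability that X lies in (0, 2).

P(0 < X < 2) = ∫_{0}^{2} f(x) dx
where f(x) = 32 x^{2} e^{- 4 x}
= 1 - \frac{41}{e^{8}}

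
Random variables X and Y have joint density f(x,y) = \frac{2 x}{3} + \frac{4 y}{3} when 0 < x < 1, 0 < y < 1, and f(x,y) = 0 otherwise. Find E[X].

E[X] = ∫_0^1 ∫_0^1 x × f(x,y) dy dx
= ∫_0^1 ∫_0^1 x × (\frac{2 x}{3} + \frac{4 y}{3}) dy dx
= \frac{5}{9}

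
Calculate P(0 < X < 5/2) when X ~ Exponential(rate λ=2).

P(0 < X < 5/2) = ∫_{0}^{5/2} f(x) dx
where f(x) = 2 e^{- 2 x}
= 1 - e^{-5}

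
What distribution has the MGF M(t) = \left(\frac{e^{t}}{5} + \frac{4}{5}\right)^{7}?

The MGF M(t) = \left(\frac{e^{t}}{5} + \frac{4}{5}\right)^{7} is the standard form for the Binomial distribution.
Comparing with the known MGF formula identifies: Binomial(n=7, p=1/5)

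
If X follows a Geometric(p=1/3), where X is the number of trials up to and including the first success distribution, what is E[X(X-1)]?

E[X(X-1)] = E[X² - X] = E[X²] - E[X]
E[X] = 3
E[X²] = Var(X) + (E[X])² = 6 + (3)² = 15
E[X(X-1)] = 15 - 3 = 12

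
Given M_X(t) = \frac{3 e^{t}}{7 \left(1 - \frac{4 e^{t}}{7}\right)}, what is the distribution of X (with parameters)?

The MGF M(t) = \frac{3 e^{t}}{7 \left(1 - \frac{4 e^{t}}{7}\right)} is the standard form for the Geometric distribution.
Comparing with the known MGF formula identifies: Geometric(p=3/7), X = trial number of first success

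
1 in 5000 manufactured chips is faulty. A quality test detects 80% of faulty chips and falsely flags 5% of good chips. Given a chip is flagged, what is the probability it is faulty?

Let D = the rare event, + = positive/flagged.
P(D) = 1/5000
P(+|D) = 80/100 = 4/5
P(+|D') = 5/100 = 1/20
P(+) = P(+|D)P(D) + P(+|D')P(D')
     = \frac{4}{5} × \frac{1}{5000} + \frac{1}{20} × \frac{4999}{5000}
     = \frac{1003}{20000}
P(D|+) = P(+|D)P(D)/P(+) = \frac{16}{5015}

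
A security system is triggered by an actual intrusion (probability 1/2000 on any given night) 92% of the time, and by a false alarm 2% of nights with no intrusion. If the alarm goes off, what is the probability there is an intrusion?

Let D = the rare event, + = positive/flagged.
P(D) = 1/2000
P(+|D) = 92/100 = 23/25
P(+|D') = 2/100 = 1/50
P(+) = P(+|D)P(D) + P(+|D')P(D')
     = \frac{23}{25} × \frac{1}{2000} + \frac{1}{50} × \frac{1999}{2000}
     = \frac{409}{20000}
P(D|+) = P(+|D)P(D)/P(+) = \frac{46}{2045}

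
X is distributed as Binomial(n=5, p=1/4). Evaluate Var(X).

For X ~ Binomial(n=5, p=1/4):
Var(X) = \frac{15}{16}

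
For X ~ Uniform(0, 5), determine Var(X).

For X ~ Uniform(0, 5):
Var(X) = \frac{25}{12}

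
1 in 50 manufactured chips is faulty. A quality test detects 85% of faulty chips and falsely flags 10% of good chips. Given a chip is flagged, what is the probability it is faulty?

Let D = the rare event, + = positive/flagged.
P(D) = 1/50
P(+|D) = 85/100 = 17/20
P(+|D') = 10/100 = 1/10
P(+) = P(+|D)P(D) + P(+|D')P(D')
     = \frac{17}{20} × \frac{1}{50} + \frac{1}{10} × \frac{49}{50}
     = \frac{23}{200}
P(D|+) = P(+|D)P(D)/P(+) = \frac{17}{115}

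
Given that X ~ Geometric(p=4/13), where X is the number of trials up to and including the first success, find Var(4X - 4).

For X ~ Geometric(p=4/13), where X is the number of trials up to and including the first success:
Var(X) = \frac{117}{16}
Var(4X - 4) = (4)² × Var(X) = 16 × \frac{117}{16} = 117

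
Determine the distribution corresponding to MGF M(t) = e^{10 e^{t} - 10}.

The MGF M(t) = e^{10 e^{t} - 10} is the standard form for the Poisson distribution.
Comparing with the known MGF formula identifies: Poisson(λ=10)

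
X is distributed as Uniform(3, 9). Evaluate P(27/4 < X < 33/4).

P(27/4 < X < 33/4) = ∫_{27/4}^{33/4} f(x) dx
where f(x) = \frac{1}{6}
= \frac{1}{4}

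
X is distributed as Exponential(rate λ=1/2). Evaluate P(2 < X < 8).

P(2 < X < 8) = ∫_{2}^{8} f(x) dx
where f(x) = \frac{e^{- \frac{x}{2}}}{2}
= - \frac{1 - e^{3}}{e^{4}}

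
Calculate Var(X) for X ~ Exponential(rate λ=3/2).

For X ~ Exponential(rate λ=3/2):
Var(X) = \frac{4}{9}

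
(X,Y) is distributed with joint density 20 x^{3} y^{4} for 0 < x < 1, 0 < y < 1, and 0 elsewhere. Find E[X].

E[X] = ∫_0^1 ∫_0^1 x × f(x,y) dy dx
= ∫_0^1 ∫_0^1 x × (20 x^{3} y^{4}) dy dx
= \frac{4}{5}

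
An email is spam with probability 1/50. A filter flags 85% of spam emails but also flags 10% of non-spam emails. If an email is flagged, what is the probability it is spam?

Let D = the rare event, + = positive/flagged.
P(D) = 1/50
P(+|D) = 85/100 = 17/20
P(+|D') = 10/100 = 1/10
P(+) = P(+|D)P(D) + P(+|D')P(D')
     = \frac{17}{20} × \frac{1}{50} + \frac{1}{10} × \frac{49}{50}
     = \frac{23}{200}
P(D|+) = P(+|D)P(D)/P(+) = \frac{17}{115}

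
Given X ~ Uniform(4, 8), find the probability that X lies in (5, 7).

P(5 < X < 7) = ∫_{5}^{7} f(x) dx
where f(x) = \frac{1}{4}
= \frac{1}{2}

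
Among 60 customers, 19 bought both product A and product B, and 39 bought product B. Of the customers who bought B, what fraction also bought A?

P(A ∩ B) = 19/60
P(B) = 39/60 = 13/20
P(A|B) = P(A ∩ B) / P(B) = (19/60) / (13/20) = 19/39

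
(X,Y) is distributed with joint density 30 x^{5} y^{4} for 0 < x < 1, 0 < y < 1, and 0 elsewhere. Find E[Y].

E[Y] = ∫_0^1 ∫_0^1 y × f(x,y) dx dy
= \frac{5}{6}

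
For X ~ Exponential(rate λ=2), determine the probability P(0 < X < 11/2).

P(0 < X < 11/2) = ∫_{0}^{11/2} f(x) dx
where f(x) = 2 e^{- 2 x}
= 1 - e^{-11}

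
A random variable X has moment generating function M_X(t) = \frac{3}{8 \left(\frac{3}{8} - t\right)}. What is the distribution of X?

The MGF M(t) = \frac{3}{8 \left(\frac{3}{8} - t\right)} is the standard form for the Exponential distribution.
Comparing with the known MGF formula identifies: Exponential(rate λ=3/8)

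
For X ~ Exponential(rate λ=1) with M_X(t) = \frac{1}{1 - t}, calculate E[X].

To find E[X], compute M^(1)(0):
M^(1)(t) = \frac{1}{\left(1 - t\right)^{2}}
M^(1)(0) = 1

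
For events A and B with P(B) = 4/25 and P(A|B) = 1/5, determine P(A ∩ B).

By definition, P(A|B) = P(A ∩ B) / P(B)
So P(A ∩ B) = P(A|B) × P(B)
= 1/5 × 4/25
= 4/125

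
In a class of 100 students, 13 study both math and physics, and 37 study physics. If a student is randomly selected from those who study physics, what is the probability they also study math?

P(A ∩ B) = 13/100
P(B) = 37/100
P(A|B) = P(A ∩ B) / P(B) = (13/100) / (37/100) = 13/37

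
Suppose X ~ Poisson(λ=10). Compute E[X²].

Using the identity E[X²] = Var(X) + (E[X])²:
E[X] = 10
Var(X) = 10
E[X²] = 10 + (10)²
= 110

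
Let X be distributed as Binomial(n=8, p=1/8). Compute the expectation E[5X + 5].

For X ~ Binomial(n=8, p=1/8):
E[X] = 1
E[5X + 5] = 5 × E[X] + 5 = 10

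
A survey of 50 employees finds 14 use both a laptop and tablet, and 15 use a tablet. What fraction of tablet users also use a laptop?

P(A ∩ B) = 14/50 = 7/25
P(B) = 15/50 = 3/10
P(A|B) = P(A ∩ B) / P(B) = (7/25) / (3/10) = 14/15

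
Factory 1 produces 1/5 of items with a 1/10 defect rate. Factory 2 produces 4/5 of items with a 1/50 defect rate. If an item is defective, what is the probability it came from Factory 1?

Using Bayes' theorem:
P(F1) = 1/5, P(D|F1) = 1/10
P(F2) = 4/5, P(D|F2) = 1/50
P(D) = P(D|F1)P(F1) + P(D|F2)P(F2)
     = \frac{9}{250}
P(F1|D) = P(D|F1)P(F1) / P(D)
= \frac{5}{9}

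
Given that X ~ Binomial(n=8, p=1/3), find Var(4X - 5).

For X ~ Binomial(n=8, p=1/3):
Var(X) = \frac{16}{9}
Var(4X - 5) = (4)² × Var(X) = 16 × \frac{16}{9} = \frac{256}{9}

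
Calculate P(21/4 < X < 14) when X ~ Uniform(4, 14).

P(21/4 < X < 14) = ∫_{21/4}^{14} f(x) dx
where f(x) = \frac{1}{10}
= \frac{7}{8}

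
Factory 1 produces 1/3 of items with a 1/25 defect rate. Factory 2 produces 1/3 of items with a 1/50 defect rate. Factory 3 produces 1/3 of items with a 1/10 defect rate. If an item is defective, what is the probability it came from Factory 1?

Using Bayes' theorem:
P(F1) = 1/3, P(D|F1) = 1/25
P(F2) = 1/3, P(D|F2) = 1/50
P(F3) = 1/3, P(D|F3) = 1/10
P(D) = P(D|F1)P(F1) + P(D|F2)P(F2) + P(D|F3)P(F3)
     = \frac{4}{75}
P(F1|D) = P(D|F1)P(F1) / P(D)
= \frac{1}{4}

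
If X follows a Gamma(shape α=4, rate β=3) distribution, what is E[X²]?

Using the identity E[X²] = Var(X) + (E[X])²:
E[X] = \frac{4}{3}
Var(X) = \frac{4}{9}
E[X²] = \frac{4}{9} + (\frac{4}{3})²
= \frac{20}{9}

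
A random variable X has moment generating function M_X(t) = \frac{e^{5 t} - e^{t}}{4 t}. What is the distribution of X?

The MGF M(t) = \frac{e^{5 t} - e^{t}}{4 t} is the standard form for the Uniform distribution.
Comparing with the known MGF formula identifies: Uniform(1, 5)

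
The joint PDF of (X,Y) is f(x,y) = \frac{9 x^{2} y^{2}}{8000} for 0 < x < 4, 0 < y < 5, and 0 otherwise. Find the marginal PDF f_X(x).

f_X(x) = ∫_0^5 f(x,y) dy
= ∫_0^5 \frac{9 x^{2} y^{2}}{8000} dy
= \frac{3 x^{2}}{64} for 0 < x < 4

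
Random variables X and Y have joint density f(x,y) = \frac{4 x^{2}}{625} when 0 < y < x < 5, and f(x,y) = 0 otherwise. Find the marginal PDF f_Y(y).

f_Y(y) = ∫_y^5 \frac{4 x^{2}}{625} dx = \frac{4}{15} - \frac{4 y^{3}}{1875}
for 0 < y < 5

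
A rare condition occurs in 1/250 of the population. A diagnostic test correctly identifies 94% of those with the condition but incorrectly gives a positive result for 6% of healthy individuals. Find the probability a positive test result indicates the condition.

Let D = the rare event, + = positive/flagged.
P(D) = 1/250
P(+|D) = 94/100 = 47/50
P(+|D') = 6/100 = 3/50
P(+) = P(+|D)P(D) + P(+|D')P(D')
     = \frac{47}{50} × \frac{1}{250} + \frac{3}{50} × \frac{249}{250}
     = \frac{397}{6250}
P(D|+) = P(+|D)P(D)/P(+) = \frac{47}{794}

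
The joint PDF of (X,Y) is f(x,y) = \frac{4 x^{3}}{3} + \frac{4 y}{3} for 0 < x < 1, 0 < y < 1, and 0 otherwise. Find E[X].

E[X] = ∫_0^1 ∫_0^1 x × f(x,y) dy dx
= ∫_0^1 ∫_0^1 x × (\frac{4 x^{3}}{3} + \frac{4 y}{3}) dy dx
= \frac{3}{5}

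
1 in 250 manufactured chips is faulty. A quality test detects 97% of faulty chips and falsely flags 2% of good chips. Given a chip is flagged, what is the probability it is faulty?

Let D = the rare event, + = positive/flagged.
P(D) = 1/250
P(+|D) = 97/100
P(+|D') = 2/100 = 1/50
P(+) = P(+|D)P(D) + P(+|D')P(D')
     = \frac{97}{100} × \frac{1}{250} + \frac{1}{50} × \frac{249}{250}
     = \frac{119}{5000}
P(D|+) = P(+|D)P(D)/P(+) = \frac{97}{595}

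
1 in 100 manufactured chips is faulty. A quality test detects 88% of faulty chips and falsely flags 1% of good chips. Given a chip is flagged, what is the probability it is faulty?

Let D = the rare event, + = positive/flagged.
P(D) = 1/100
P(+|D) = 88/100 = 22/25
P(+|D') = 1/100
P(+) = P(+|D)P(D) + P(+|D')P(D')
     = \frac{22}{25} × \frac{1}{100} + \frac{1}{100} × \frac{99}{100}
     = \frac{187}{10000}
P(D|+) = P(+|D)P(D)/P(+) = \frac{8}{17}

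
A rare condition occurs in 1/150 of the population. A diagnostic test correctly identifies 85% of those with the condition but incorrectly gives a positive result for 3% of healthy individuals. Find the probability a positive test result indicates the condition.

Let D = the rare event, + = positive/flagged.
P(D) = 1/150
P(+|D) = 85/100 = 17/20
P(+|D') = 3/100
P(+) = P(+|D)P(D) + P(+|D')P(D')
     = \frac{17}{20} × \frac{1}{150} + \frac{3}{100} × \frac{149}{150}
     = \frac{133}{3750}
P(D|+) = P(+|D)P(D)/P(+) = \frac{85}{532}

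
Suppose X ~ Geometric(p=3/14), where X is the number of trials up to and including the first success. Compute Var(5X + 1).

For X ~ Geometric(p=3/14), where X is the number of trials up to and including the first success:
Var(X) = \frac{154}{9}
Var(5X + 1) = (5)² × Var(X) = 25 × \frac{154}{9} = \frac{3850}{9}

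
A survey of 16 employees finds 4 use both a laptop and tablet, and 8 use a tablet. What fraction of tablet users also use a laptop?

P(A ∩ B) = 4/16 = 1/4
P(B) = 8/16 = 1/2
P(A|B) = P(A ∩ B) / P(B) = (1/4) / (1/2) = 1/2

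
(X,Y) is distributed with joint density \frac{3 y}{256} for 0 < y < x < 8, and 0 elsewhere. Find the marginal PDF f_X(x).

f_X(x) = ∫_0^x \frac{3 y}{256} dy = \frac{3 x^{2}}{512}
for 0 < x < 8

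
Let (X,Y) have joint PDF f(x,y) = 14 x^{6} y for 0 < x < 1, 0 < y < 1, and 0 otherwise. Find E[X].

E[X] = ∫_0^1 ∫_0^1 x × f(x,y) dy dx
= ∫_0^1 ∫_0^1 x × (14 x^{6} y) dy dx
= \frac{7}{8}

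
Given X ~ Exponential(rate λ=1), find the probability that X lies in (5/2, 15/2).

P(5/2 < X < 15/2) = ∫_{5/2}^{15/2} f(x) dx
where f(x) = e^{- x}
= - \frac{1 - e^{5}}{e^{\frac{15}{2}}}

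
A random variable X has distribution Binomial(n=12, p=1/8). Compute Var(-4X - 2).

For X ~ Binomial(n=12, p=1/8):
Var(X) = \frac{21}{16}
Var(-4X - 2) = (-4)² × Var(X) = 16 × \frac{21}{16} = 21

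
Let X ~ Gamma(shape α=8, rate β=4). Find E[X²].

Using the identity E[X²] = Var(X) + (E[X])²:
E[X] = 2
Var(X) = \frac{1}{2}
E[X²] = \frac{1}{2} + (2)²
= \frac{9}{2}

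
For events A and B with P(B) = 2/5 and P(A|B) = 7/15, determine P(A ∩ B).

By definition, P(A|B) = P(A ∩ B) / P(B)
So P(A ∩ B) = P(A|B) × P(B)
= 7/15 × 2/5
= 14/75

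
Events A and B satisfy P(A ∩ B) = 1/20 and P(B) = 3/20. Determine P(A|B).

P(A|B) = P(A ∩ B) / P(B)
= (1/20) / (3/20)
= 1/3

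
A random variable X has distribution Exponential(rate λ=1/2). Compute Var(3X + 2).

For X ~ Exponential(rate λ=1/2):
Var(X) = 4
Var(3X + 2) = (3)² × Var(X) = 9 × 4 = 36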